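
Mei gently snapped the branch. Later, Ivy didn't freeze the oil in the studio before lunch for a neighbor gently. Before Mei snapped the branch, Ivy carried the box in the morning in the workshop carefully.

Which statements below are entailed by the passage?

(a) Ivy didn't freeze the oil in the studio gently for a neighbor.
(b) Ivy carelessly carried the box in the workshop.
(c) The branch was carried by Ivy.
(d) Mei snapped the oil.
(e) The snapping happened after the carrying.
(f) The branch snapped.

(a) Not entailed — dropping 'before lunch' under negation is not valid — the original leaves open that Ivy froze the oil some other way.
(b) Not entailed — 'carelessly' adds a manner not in (and inconsistent with) the original.
(c) Not entailed — Ivy carried the box, not the branch; the branch belongs to the snapping event.
(d) Not entailed — Mei snapped the branch, not the oil; the oil belongs to the freezing event.
(e) Entailed — the narrative places the carrying before the snapping.
(f) Entailed — 'Mei snapped the branch' is causative; it entails the inchoative 'the branch snapped'.

(e), (f)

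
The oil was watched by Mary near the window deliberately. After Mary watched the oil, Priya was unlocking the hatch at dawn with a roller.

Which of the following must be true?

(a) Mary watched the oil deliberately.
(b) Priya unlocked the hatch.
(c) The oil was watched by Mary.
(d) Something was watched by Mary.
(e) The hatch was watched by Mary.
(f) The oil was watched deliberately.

(a) Entailed — the original entails any weakening of itself; this just drops 'near the window'.
(b) Not entailed — 'was unlocking' is progressive on an accomplishment; it does not entail the completed 'unlocked'.
(c) Entailed — this follows by dropping conjuncts from the watching event's description.
(d) Entailed — this follows by dropping conjuncts from the watching event's description.
(e) Not entailed — Mary watched the oil, not the hatch; the hatch belongs to the unlocking event.
(f) Entailed — dropping 'near the window' and generalizing the agent leaves a sub-description the original still satisfies.

(a), (c), (d), (f)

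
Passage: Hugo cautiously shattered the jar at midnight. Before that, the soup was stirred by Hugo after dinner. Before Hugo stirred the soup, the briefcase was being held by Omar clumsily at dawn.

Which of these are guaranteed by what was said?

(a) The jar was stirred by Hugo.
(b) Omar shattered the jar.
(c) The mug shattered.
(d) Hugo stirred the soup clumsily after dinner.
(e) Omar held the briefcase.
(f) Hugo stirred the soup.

(a) Not entailed — Hugo stirred the soup, not the jar; the jar belongs to the shattering event.
(b) Not entailed — the passage has Hugo shattering the jar, not Omar.
(c) Not entailed — the jar is what shattered, not the mug.
(d) Not entailed — 'clumsily' adds information not in the original event.
(e) Entailed — 'hold' is an activity; 'was holding' entails that some holding happened, so 'held' holds.
(f) Entailed — the original entails any weakening of itself; this just drops 'after dinner'.

(e), (f)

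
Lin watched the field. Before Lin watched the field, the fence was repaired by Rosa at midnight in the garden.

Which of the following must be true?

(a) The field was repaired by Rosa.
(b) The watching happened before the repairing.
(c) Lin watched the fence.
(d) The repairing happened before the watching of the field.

(d)

(a) Not entailed — Rosa repaired the fence, not the field; the field belongs to the watching event.
(b) Not entailed — the narrative places the repairing before the watching, not after.
(c) Not entailed — Lin watched the field, not the fence; the fence belongs to the repairing event.
(d) Entailed — the narrative places the repairing before the watching.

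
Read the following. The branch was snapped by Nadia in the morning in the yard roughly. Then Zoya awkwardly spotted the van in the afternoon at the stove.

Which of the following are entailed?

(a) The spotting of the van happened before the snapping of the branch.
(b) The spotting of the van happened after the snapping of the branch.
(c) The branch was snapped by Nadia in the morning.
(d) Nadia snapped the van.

(b), (c)

(a) Not entailed — the narrative places the snapping before the spotting, not after.
(b) Entailed — the narrative places the snapping before the spotting.
(c) Entailed — dropping 'roughly', 'in the yard' leaves a sub-description the original still satisfies.
(d) Not entailed — Nadia snapped the branch, not the van; the van belongs to the spotting event.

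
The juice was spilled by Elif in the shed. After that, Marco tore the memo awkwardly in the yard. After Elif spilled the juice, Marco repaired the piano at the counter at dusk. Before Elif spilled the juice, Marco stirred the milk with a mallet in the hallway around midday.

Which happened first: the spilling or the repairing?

the spilling

The connectives place the spilling before the repairing.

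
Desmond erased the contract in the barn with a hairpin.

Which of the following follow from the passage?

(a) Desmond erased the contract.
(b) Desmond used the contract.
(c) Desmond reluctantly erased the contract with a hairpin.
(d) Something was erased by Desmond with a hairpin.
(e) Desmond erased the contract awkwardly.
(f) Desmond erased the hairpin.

(a) Entailed — dropping 'in the barn', 'with a hairpin' leaves a sub-description the original still satisfies.
(b) Not entailed — the contract is the patient, not an instrument — Desmond used a hairpin.
(c) Not entailed — 'reluctantly' adds information not in the original event.
(d) Entailed — this follows by dropping conjuncts from the erasing event's description.
(e) Not entailed — 'awkwardly' adds information not in the original event.
(f) Not entailed — the hairpin is the instrument, not what was erased.

(a), (d)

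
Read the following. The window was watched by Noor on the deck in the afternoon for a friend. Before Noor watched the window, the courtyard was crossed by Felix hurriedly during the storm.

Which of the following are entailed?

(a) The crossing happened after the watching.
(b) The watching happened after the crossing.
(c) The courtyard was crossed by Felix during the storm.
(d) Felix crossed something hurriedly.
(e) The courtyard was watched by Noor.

(b), (c), (d)

(a) Not entailed — the narrative places the crossing before the watching, not after.
(b) Entailed — the narrative places the crossing before the watching.
(c) Entailed — this follows by dropping conjuncts from the crossing event's description.
(d) Entailed — dropping 'during the storm' and generalizing the patient leaves a sub-description the original still satisfies.
(e) Not entailed — Noor watched the window, not the courtyard; the courtyard belongs to the crossing event.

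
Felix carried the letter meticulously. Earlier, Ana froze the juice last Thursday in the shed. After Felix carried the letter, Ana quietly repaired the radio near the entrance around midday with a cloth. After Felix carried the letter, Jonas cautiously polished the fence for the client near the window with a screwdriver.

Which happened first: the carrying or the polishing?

the carrying

The connectives place the carrying before the polishing.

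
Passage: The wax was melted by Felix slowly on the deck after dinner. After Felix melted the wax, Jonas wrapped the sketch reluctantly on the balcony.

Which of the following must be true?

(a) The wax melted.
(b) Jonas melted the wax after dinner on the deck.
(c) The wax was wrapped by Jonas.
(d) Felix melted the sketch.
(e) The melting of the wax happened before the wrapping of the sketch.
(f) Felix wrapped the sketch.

(a), (e)

(a) Entailed — 'Felix melted the wax' is causative; it entails the inchoative 'the wax melted'.
(b) Not entailed — the passage has Felix melting the wax, not Jonas.
(c) Not entailed — Jonas wrapped the sketch, not the wax; the wax belongs to the melting event.
(d) Not entailed — Felix melted the wax, not the sketch; the sketch belongs to the wrapping event.
(e) Entailed — the narrative places the melting before the wrapping.
(f) Not entailed — the passage has Jonas wrapping the sketch, not Felix.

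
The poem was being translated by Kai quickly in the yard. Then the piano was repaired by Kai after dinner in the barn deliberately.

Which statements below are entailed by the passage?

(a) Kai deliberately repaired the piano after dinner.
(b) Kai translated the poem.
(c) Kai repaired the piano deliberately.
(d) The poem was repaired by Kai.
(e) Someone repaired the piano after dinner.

(a) Entailed — this follows by dropping conjuncts from the repairing event's description.
(b) Not entailed — 'was translating' is progressive on an accomplishment; it does not entail the completed 'translated'.
(c) Entailed — every conjunct here is already in the original repairing event.
(d) Not entailed — Kai repaired the piano, not the poem; the poem belongs to the translating event.
(e) Entailed — this follows by dropping conjuncts from the repairing event's description.

(a), (c), (e)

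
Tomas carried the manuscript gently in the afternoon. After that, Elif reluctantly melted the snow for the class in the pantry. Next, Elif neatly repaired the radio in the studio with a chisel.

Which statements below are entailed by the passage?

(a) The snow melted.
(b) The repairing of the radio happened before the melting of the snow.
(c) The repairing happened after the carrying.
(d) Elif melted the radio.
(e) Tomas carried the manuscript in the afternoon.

(a), (c), (e)

(a) Entailed — 'Elif melted the snow' is causative; it entails the inchoative 'the snow melted'.
(b) Not entailed — the narrative places the melting before the repairing, not after.
(c) Entailed — the narrative places the carrying before the repairing.
(d) Not entailed — Elif melted the snow, not the radio; the radio belongs to the repairing event.
(e) Entailed — this follows by dropping conjuncts from the carrying event's description.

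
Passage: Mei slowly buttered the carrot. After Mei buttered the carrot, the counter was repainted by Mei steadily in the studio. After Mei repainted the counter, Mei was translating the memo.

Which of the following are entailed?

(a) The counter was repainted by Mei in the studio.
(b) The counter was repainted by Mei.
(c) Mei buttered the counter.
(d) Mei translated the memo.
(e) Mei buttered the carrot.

(a) Entailed — this follows by dropping conjuncts from the repainting event's description.
(b) Entailed — the original entails any weakening of itself; this just drops 'steadily', 'in the studio'.
(c) Not entailed — Mei buttered the carrot, not the counter; the counter belongs to the repainting event.
(d) Not entailed — 'was translating' is progressive on an accomplishment; it does not entail the completed 'translated'.
(e) Entailed — this follows by dropping conjuncts from the buttering event's description.

(a), (b), (e)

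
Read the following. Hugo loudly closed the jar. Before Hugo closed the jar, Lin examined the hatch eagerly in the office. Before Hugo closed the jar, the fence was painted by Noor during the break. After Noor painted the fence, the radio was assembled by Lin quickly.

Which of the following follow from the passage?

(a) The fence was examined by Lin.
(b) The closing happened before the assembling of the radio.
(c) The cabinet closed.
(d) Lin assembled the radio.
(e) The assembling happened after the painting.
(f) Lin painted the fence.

(d), (e)

(a) Not entailed — Lin examined the hatch, not the fence; the fence belongs to the painting event.
(b) Not entailed — the narrative doesn't order the closing relative to the assembling.
(c) Not entailed — the jar is what closed, not the cabinet.
(d) Entailed — dropping 'quickly' leaves a sub-description the original still satisfies.
(e) Entailed — the narrative places the painting before the assembling.
(f) Not entailed — the passage has Noor painting the fence, not Lin.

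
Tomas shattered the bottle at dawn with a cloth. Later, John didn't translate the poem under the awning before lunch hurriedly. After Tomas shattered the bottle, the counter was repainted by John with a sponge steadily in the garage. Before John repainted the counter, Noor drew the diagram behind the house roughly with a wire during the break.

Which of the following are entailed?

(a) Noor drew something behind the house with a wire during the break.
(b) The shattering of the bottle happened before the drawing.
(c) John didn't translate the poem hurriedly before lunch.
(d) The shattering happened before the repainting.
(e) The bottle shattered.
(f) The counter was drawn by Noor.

(a) Entailed — every conjunct here is already in the original drawing event.
(b) Not entailed — the narrative doesn't order the shattering relative to the drawing.
(c) Not entailed — dropping 'under the awning' under negation is not valid — the original leaves open that John translated the poem some other way.
(d) Entailed — the narrative places the shattering before the repainting.
(e) Entailed — 'Tomas shattered the bottle' is causative; it entails the inchoative 'the bottle shattered'.
(f) Not entailed — Noor drew the diagram, not the counter; the counter belongs to the repainting event.

(a), (d), (e)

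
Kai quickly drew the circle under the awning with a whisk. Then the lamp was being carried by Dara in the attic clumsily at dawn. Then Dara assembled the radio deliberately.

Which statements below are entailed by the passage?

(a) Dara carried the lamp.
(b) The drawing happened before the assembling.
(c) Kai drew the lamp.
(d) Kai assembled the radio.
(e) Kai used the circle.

(a), (b)

(a) Entailed — 'carry' is an activity; 'was carrying' entails that some carrying happened, so 'carried' holds.
(b) Entailed — the narrative places the drawing before the assembling.
(c) Not entailed — Kai drew the circle, not the lamp; the lamp belongs to the carrying event.
(d) Not entailed — the passage has Dara assembling the radio, not Kai.
(e) Not entailed — the circle is the patient, not an instrument — Kai used a whisk.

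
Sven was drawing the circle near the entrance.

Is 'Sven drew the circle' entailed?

no

'was drawing' is progressive; for an accomplishment like 'draw the circle', it doesn't entail completion.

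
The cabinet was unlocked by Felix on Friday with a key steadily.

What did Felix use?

'with a key' marks the instrument of the unlocking event.

a key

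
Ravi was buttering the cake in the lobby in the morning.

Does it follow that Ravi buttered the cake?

no

'was buttering' is progressive; for an accomplishment like 'butter the cake', it doesn't entail completion.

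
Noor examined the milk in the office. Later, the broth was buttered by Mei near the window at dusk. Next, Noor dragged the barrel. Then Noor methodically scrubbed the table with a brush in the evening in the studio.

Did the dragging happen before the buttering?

The narrative orders the buttering before the dragging.

no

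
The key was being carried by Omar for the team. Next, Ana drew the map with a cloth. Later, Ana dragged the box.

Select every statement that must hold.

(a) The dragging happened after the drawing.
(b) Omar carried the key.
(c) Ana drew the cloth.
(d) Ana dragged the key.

(a) Entailed — the narrative places the drawing before the dragging.
(b) Entailed — 'carry' is an activity; 'was carrying' entails that some carrying happened, so 'carried' holds.
(c) Not entailed — the cloth is the instrument, not what was drawn.
(d) Not entailed — Ana dragged the box, not the key; the key belongs to the carrying event.

(a), (b)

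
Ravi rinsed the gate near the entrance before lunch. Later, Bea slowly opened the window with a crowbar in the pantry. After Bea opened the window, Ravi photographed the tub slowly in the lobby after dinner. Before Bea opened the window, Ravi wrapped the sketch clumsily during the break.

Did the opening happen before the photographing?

yes

The narrative orders the opening before the photographing.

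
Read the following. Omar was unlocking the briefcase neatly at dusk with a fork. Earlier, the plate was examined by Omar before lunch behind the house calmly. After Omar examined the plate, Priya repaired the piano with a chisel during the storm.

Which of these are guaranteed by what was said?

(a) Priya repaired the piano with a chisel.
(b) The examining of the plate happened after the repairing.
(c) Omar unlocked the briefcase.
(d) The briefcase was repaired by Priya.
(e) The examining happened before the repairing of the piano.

(a), (e)

(a) Entailed — the original entails any weakening of itself; this just drops 'during the storm'.
(b) Not entailed — the narrative places the examining before the repairing, not after.
(c) Not entailed — 'was unlocking' is progressive on an accomplishment; it does not entail the completed 'unlocked'.
(d) Not entailed — Priya repaired the piano, not the briefcase; the briefcase belongs to the unlocking event.
(e) Entailed — the narrative places the examining before the repairing.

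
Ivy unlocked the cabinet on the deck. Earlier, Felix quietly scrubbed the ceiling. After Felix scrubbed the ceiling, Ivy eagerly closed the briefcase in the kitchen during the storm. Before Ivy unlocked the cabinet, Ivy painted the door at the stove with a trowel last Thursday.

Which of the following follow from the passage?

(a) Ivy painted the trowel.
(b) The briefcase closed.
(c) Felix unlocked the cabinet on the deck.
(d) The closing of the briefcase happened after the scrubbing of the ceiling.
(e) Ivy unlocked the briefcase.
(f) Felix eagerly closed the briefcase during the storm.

(a) Not entailed — the trowel is the instrument, not what was painted.
(b) Entailed — 'Ivy closed the briefcase' is causative; it entails the inchoative 'the briefcase closed'.
(c) Not entailed — the passage has Ivy unlocking the cabinet, not Felix.
(d) Entailed — the narrative places the scrubbing before the closing.
(e) Not entailed — Ivy unlocked the cabinet, not the briefcase; the briefcase belongs to the closing event.
(f) Not entailed — the passage has Ivy closing the briefcase, not Felix.

(b), (d)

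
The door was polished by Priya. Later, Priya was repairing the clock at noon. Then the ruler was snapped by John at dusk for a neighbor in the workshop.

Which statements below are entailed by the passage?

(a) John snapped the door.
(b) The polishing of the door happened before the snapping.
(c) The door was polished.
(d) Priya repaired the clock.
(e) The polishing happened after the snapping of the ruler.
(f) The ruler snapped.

(b), (c), (f)

(a) Not entailed — John snapped the ruler, not the door; the door belongs to the polishing event.
(b) Entailed — the narrative places the polishing before the snapping.
(c) Entailed — the original entails any weakening of itself; this just generalizes the agent.
(d) Not entailed — 'was repairing' is progressive on an accomplishment; it does not entail the completed 'repaired'.
(e) Not entailed — the narrative places the polishing before the snapping, not after.
(f) Entailed — 'John snapped the ruler' is causative; it entails the inchoative 'the ruler snapped'.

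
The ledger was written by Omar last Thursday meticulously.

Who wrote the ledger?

'Omar' marks the agent of the writing event.

Omar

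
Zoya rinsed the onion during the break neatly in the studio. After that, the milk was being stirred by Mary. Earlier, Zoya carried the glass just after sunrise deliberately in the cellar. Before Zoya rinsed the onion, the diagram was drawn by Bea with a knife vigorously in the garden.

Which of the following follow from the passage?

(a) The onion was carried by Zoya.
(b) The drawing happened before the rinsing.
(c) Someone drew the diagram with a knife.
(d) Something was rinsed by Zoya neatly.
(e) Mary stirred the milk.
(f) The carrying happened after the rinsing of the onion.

(a) Not entailed — Zoya carried the glass, not the onion; the onion belongs to the rinsing event.
(b) Entailed — the narrative places the drawing before the rinsing.
(c) Entailed — every conjunct here is already in the original drawing event.
(d) Entailed — every conjunct here is already in the original rinsing event.
(e) Entailed — 'stir' is an activity; 'was stirring' entails that some stirring happened, so 'stirred' holds.
(f) Not entailed — the narrative doesn't order the rinsing relative to the carrying.

(b), (c), (d), (e)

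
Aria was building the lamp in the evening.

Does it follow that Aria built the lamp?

'was building' is progressive; for an accomplishment like 'build the lamp', it doesn't entail completion.

no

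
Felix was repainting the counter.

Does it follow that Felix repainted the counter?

'was repainting' is progressive; for an accomplishment like 'repaint the counter', it doesn't entail completion.

no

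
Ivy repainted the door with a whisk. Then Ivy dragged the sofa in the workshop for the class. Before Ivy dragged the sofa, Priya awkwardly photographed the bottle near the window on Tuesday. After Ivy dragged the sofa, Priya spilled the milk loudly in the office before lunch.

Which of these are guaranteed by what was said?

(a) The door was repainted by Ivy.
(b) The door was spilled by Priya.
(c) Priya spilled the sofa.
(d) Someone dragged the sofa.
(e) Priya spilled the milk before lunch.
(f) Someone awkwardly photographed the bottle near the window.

(a) Entailed — this follows by dropping conjuncts from the repainting event's description.
(b) Not entailed — Priya spilled the milk, not the door; the door belongs to the repainting event.
(c) Not entailed — Priya spilled the milk, not the sofa; the sofa belongs to the dragging event.
(d) Entailed — this follows by dropping conjuncts from the dragging event's description.
(e) Entailed — the original entails any weakening of itself; this just drops 'loudly', 'in the office'.
(f) Entailed — this follows by dropping conjuncts from the photographing event's description.

(a), (d), (e), (f)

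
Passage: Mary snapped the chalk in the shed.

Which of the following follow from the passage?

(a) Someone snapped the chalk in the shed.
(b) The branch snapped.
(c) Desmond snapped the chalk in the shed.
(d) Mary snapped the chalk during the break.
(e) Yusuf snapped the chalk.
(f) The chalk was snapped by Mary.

(a), (f)

(a) Entailed — this follows by dropping conjuncts from the snapping event's description.
(b) Not entailed — the chalk is what snapped, not the branch.
(c) Not entailed — the passage has Mary snapping the chalk, not Desmond.
(d) Not entailed — 'during the break' adds information not in the original event.
(e) Not entailed — the passage has Mary snapping the chalk, not Yusuf.
(f) Entailed — the original entails any weakening of itself; this just drops 'in the shed'.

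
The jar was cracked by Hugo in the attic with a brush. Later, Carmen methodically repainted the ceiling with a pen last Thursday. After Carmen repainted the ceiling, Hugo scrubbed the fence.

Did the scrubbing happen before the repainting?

no

The narrative orders the repainting before the scrubbing.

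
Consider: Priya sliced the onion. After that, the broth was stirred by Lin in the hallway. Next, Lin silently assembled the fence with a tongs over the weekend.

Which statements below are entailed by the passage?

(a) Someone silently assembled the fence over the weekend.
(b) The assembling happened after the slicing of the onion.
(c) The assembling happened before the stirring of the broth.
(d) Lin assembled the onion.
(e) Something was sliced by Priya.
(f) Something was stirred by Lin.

(a), (b), (e), (f)

(a) Entailed — the original entails any weakening of itself; this just drops 'with a tongs' and generalizes the agent.
(b) Entailed — the narrative places the slicing before the assembling.
(c) Not entailed — the narrative places the stirring before the assembling, not after.
(d) Not entailed — Lin assembled the fence, not the onion; the onion belongs to the slicing event.
(e) Entailed — this follows by dropping conjuncts from the slicing event's description.
(f) Entailed — this follows by dropping conjuncts from the stirring event's description.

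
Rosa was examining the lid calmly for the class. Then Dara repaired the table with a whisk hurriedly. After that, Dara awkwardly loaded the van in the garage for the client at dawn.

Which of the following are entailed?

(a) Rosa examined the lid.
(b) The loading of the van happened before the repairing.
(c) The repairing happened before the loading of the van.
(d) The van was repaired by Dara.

(a), (c)

(a) Entailed — 'examine' is an activity; 'was examining' entails that some examining happened, so 'examined' holds.
(b) Not entailed — the narrative places the repairing before the loading, not after.
(c) Entailed — the narrative places the repairing before the loading.
(d) Not entailed — Dara repaired the table, not the van; the van belongs to the loading event.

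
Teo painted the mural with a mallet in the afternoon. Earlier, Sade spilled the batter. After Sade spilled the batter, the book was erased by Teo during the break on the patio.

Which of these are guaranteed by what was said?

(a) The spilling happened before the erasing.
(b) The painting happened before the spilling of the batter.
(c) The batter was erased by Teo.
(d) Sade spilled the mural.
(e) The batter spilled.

(a) Entailed — the narrative places the spilling before the erasing.
(b) Not entailed — the narrative places the spilling before the painting, not after.
(c) Not entailed — Teo erased the book, not the batter; the batter belongs to the spilling event.
(d) Not entailed — Sade spilled the batter, not the mural; the mural belongs to the painting event.
(e) Entailed — 'Sade spilled the batter' is causative; it entails the inchoative 'the batter spilled'.

(a), (e)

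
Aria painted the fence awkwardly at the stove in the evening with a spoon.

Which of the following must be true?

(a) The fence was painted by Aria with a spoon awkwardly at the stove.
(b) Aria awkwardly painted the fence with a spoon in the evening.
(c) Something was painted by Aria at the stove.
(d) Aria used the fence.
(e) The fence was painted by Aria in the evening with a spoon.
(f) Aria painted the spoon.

(a), (b), (c), (e)

(a) Entailed — every conjunct here is already in the original painting event.
(b) Entailed — the original entails any weakening of itself; this just drops 'at the stove'.
(c) Entailed — dropping 'awkwardly', 'in the evening', 'with a spoon' and generalizing the patient leaves a sub-description the original still satisfies.
(d) Not entailed — the fence is the patient, not an instrument — Aria used a spoon.
(e) Entailed — dropping 'awkwardly', 'at the stove' leaves a sub-description the original still satisfies.
(f) Not entailed — the spoon is the instrument, not what was painted.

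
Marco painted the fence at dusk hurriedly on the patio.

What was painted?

'the fence' marks the patient of the painting event.

the fence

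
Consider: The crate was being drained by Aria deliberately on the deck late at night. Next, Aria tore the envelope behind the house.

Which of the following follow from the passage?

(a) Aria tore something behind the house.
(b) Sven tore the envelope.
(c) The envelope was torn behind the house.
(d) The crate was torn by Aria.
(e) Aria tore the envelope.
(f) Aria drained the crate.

(a), (c), (e)

(a) Entailed — every conjunct here is already in the original tearing event.
(b) Not entailed — the passage has Aria tearing the envelope, not Sven.
(c) Entailed — the original entails any weakening of itself; this just generalizes the agent.
(d) Not entailed — Aria tore the envelope, not the crate; the crate belongs to the draining event.
(e) Entailed — the original entails any weakening of itself; this just drops 'behind the house'.
(f) Not entailed — 'was draining' is progressive on an accomplishment; it does not entail the completed 'drained'.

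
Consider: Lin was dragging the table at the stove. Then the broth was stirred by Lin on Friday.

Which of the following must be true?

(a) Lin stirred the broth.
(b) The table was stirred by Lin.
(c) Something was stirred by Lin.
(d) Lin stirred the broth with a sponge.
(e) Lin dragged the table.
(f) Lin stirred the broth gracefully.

(a), (c), (e)

(a) Entailed — dropping 'on Friday' leaves a sub-description the original still satisfies.
(b) Not entailed — Lin stirred the broth, not the table; the table belongs to the dragging event.
(c) Entailed — the original entails any weakening of itself; this just drops 'on Friday' and generalizes the patient.
(d) Not entailed — 'with a sponge' adds information not in the original event.
(e) Entailed — 'drag' is an activity; 'was dragging' entails that some dragging happened, so 'dragged' holds.
(f) Not entailed — 'gracefully' adds information not in the original event.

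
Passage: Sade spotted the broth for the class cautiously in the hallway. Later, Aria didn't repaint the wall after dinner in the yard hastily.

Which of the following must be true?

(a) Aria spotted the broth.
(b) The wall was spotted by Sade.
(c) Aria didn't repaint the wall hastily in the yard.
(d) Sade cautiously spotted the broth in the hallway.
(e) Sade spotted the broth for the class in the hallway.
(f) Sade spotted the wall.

(a) Not entailed — the passage has Sade spotting the broth, not Aria.
(b) Not entailed — Sade spotted the broth, not the wall; the wall belongs to the repainting event.
(c) Not entailed — dropping 'after dinner' under negation is not valid — the original leaves open that Aria repainted the wall some other way.
(d) Entailed — the original entails any weakening of itself; this just drops 'for the class'.
(e) Entailed — this follows by dropping conjuncts from the spotting event's description.
(f) Not entailed — Sade spotted the broth, not the wall; the wall belongs to the repainting event.

(d), (e)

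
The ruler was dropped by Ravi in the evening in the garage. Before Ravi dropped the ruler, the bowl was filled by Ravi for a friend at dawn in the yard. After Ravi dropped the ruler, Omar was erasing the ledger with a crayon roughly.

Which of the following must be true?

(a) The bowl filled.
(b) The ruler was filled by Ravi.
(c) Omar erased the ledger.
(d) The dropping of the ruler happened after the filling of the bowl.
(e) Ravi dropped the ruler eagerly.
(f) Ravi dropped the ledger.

(a) Entailed — 'Ravi filled the bowl' is causative; it entails the inchoative 'the bowl filled'.
(b) Not entailed — Ravi filled the bowl, not the ruler; the ruler belongs to the dropping event.
(c) Not entailed — 'was erasing' is progressive on an accomplishment; it does not entail the completed 'erased'.
(d) Entailed — the narrative places the filling before the dropping.
(e) Not entailed — 'eagerly' adds information not in the original event.
(f) Not entailed — Ravi dropped the ruler, not the ledger; the ledger belongs to the erasing event.

(a), (d)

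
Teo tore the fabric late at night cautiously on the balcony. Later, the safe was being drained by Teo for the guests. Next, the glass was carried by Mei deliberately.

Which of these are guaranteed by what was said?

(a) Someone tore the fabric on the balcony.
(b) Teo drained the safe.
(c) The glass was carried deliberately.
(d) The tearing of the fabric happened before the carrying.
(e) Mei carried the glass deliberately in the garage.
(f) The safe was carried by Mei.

(a) Entailed — the original entails any weakening of itself; this just drops 'late at night', 'cautiously' and generalizes the agent.
(b) Not entailed — 'was draining' is progressive on an accomplishment; it does not entail the completed 'drained'.
(c) Entailed — this follows by dropping conjuncts from the carrying event's description.
(d) Entailed — the narrative places the tearing before the carrying.
(e) Not entailed — 'in the garage' adds information not in the original event.
(f) Not entailed — Mei carried the glass, not the safe; the safe belongs to the draining event.

(a), (c), (d)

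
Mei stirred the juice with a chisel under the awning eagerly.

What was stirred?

the juice

'the juice' marks the patient of the stirring event.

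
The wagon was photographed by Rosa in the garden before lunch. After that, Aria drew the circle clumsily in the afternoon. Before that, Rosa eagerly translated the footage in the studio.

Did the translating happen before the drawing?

yes

The narrative orders the translating before the drawing.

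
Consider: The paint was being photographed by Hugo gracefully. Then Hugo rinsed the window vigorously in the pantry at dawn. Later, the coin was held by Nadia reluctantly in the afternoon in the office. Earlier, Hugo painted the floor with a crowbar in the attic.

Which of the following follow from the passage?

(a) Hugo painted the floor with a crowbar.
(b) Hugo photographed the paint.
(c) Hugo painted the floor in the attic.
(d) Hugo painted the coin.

(a), (c)

(a) Entailed — dropping 'in the attic' leaves a sub-description the original still satisfies.
(b) Not entailed — 'was photographing' is progressive on an accomplishment; it does not entail the completed 'photographed'.
(c) Entailed — this follows by dropping conjuncts from the painting event's description.
(d) Not entailed — Hugo painted the floor, not the coin; the coin belongs to the holding event.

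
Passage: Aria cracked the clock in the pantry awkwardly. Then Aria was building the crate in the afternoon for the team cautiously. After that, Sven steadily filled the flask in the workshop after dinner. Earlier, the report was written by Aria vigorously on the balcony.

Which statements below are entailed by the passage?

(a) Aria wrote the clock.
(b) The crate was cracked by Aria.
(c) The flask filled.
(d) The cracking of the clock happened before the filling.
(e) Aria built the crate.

(c), (d)

(a) Not entailed — Aria wrote the report, not the clock; the clock belongs to the cracking event.
(b) Not entailed — Aria cracked the clock, not the crate; the crate belongs to the building event.
(c) Entailed — 'Sven filled the flask' is causative; it entails the inchoative 'the flask filled'.
(d) Entailed — the narrative places the cracking before the filling.
(e) Not entailed — 'was building' is progressive on an accomplishment; it does not entail the completed 'built'.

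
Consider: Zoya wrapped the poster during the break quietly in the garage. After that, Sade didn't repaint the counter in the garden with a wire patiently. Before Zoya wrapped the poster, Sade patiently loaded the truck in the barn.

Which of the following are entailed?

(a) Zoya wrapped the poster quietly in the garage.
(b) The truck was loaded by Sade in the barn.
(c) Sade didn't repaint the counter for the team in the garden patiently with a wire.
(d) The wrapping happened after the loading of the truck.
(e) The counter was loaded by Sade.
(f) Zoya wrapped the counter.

(a) Entailed — dropping 'during the break' leaves a sub-description the original still satisfies.
(b) Entailed — every conjunct here is already in the original loading event.
(c) Entailed — under negation, adding a further restriction is entailed: if no such repainting event occurred, none occurred for the team either.
(d) Entailed — the narrative places the loading before the wrapping.
(e) Not entailed — Sade loaded the truck, not the counter; the counter belongs to the repainting event.
(f) Not entailed — Zoya wrapped the poster, not the counter; the counter belongs to the repainting event.

(a), (b), (c), (d)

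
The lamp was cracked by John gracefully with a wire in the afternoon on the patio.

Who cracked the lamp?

'John' marks the agent of the cracking event.

John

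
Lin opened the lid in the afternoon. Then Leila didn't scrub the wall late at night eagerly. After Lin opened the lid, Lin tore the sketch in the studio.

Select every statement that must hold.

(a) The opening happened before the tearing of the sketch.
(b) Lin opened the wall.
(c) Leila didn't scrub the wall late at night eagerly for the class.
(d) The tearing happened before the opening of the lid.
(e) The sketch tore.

(a) Entailed — the narrative places the opening before the tearing.
(b) Not entailed — Lin opened the lid, not the wall; the wall belongs to the scrubbing event.
(c) Entailed — under negation, adding a further restriction is entailed: if no such scrubbing event occurred, none occurred for the class either.
(d) Not entailed — the narrative places the opening before the tearing, not after.
(e) Entailed — 'Lin tore the sketch' is causative; it entails the inchoative 'the sketch tore'.

(a), (c), (e)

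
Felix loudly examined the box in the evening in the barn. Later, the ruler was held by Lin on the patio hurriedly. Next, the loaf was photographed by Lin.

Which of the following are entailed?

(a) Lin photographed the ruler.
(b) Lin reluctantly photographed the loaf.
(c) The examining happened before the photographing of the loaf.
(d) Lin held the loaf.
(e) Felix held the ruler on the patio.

(a) Not entailed — Lin photographed the loaf, not the ruler; the ruler belongs to the holding event.
(b) Not entailed — 'reluctantly' adds information not in the original event.
(c) Entailed — the narrative places the examining before the photographing.
(d) Not entailed — Lin held the ruler, not the loaf; the loaf belongs to the photographing event.
(e) Not entailed — the passage has Lin holding the ruler, not Felix.

(c)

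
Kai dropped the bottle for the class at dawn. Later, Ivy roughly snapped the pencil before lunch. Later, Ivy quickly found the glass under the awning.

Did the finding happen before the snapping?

no

The narrative orders the snapping before the finding.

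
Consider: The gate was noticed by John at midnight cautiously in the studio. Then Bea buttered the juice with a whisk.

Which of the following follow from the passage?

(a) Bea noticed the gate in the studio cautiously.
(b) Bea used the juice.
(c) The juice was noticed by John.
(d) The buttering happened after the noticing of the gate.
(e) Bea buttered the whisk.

(d)

(a) Not entailed — the passage has John noticing the gate, not Bea.
(b) Not entailed — the juice is the patient, not an instrument — Bea used a whisk.
(c) Not entailed — John noticed the gate, not the juice; the juice belongs to the buttering event.
(d) Entailed — the narrative places the noticing before the buttering.
(e) Not entailed — the whisk is the instrument, not what was buttered.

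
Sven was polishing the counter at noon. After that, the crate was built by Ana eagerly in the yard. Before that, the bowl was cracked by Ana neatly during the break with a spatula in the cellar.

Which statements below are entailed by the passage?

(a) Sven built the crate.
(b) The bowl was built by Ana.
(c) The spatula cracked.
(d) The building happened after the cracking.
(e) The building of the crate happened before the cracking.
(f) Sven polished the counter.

(d), (f)

(a) Not entailed — the passage has Ana building the crate, not Sven.
(b) Not entailed — Ana built the crate, not the bowl; the bowl belongs to the cracking event.
(c) Not entailed — the bowl is what cracked, not the spatula.
(d) Entailed — the narrative places the cracking before the building.
(e) Not entailed — the narrative places the cracking before the building, not after.
(f) Entailed — 'polish' is an activity; 'was polishing' entails that some polishing happened, so 'polished' holds.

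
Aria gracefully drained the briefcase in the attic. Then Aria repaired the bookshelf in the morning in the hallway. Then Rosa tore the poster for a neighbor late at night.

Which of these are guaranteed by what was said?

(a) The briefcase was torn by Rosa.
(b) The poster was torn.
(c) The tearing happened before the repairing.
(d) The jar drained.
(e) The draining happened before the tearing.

(a) Not entailed — Rosa tore the poster, not the briefcase; the briefcase belongs to the draining event.
(b) Entailed — dropping 'late at night', 'for a neighbor' and generalizing the agent leaves a sub-description the original still satisfies.
(c) Not entailed — the narrative places the repairing before the tearing, not after.
(d) Not entailed — the briefcase is what drained, not the jar.
(e) Entailed — the narrative places the draining before the tearing.

(b), (e)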